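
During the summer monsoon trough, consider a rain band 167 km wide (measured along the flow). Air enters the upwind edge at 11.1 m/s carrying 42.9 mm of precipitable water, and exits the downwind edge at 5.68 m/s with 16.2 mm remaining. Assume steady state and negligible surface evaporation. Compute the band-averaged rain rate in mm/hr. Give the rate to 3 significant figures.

R ≈ 8.28 mm/hr

Column moisture flux per unit crosswind length is F = V × PW.
Inflow: F_in = 11.1 × 42.9 = 476.19 mm·m/s
Outflow: F_out = 5.68 × 16.2 = 92.016 mm·m/s
Steady-state rate R = (F_in − F_out)/L = (476.19 − 92.016) / 167000 m = 2.300e-03 mm/s.
R = 2.300e-03 × 3600 = 8.28 mm/hr.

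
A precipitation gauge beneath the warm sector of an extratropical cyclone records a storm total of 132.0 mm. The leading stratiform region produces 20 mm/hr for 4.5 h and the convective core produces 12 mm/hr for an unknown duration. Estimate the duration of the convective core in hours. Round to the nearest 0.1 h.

Known phases: 20 × 4.5 = 90 mm.
Remaining depth = 132.0 − 90 = 42 mm.
Duration = 42 / 12 = 3.5 h.

duration ≈ 3.5 h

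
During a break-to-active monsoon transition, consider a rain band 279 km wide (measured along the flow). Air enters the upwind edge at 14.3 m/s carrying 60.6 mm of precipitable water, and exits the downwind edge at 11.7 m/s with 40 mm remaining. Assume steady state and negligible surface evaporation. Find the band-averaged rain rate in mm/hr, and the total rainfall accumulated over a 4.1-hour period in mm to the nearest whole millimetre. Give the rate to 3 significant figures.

Column moisture flux per unit crosswind length is F = V × PW.
Inflow: F_in = 14.3 × 60.6 = 866.58 mm·m/s
Outflow: F_out = 11.7 × 40 = 468 mm·m/s
Steady-state rate R = (F_in − F_out)/L = (866.58 − 468) / 279000 m = 1.429e-03 mm/s.
R = 1.429e-03 × 3600 = 5.14 mm/hr.
Over 4.1 h: total = 5.14 × 4.1 = 21.074 ≈ 21 mm.

R ≈ 5.14 mm/hr; total ≈ 21 mm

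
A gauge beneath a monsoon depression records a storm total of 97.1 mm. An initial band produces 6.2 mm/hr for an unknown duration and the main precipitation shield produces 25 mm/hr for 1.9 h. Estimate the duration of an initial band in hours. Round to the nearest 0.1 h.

duration ≈ 8.0 h

Known phases: 25 × 1.9 = 47.5 mm.
Remaining depth = 97.1 − 47.5 = 49.6 mm.
Duration = 49.6 / 6.2 = 8.0 h.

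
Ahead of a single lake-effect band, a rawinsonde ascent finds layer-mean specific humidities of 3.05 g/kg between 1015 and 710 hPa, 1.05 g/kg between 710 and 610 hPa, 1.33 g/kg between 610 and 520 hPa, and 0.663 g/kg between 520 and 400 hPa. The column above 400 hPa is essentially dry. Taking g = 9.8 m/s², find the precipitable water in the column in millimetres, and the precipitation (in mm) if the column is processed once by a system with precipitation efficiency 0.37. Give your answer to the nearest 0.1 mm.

Precipitable water is the column-integrated vapour mass per unit area: PW = (1/g) Σ q̄ Δp, with q in kg/kg and Δp in Pa (1 kg/m² of water = 1 mm).
Layer 1015–710 hPa: Δp = 305 hPa = 30500 Pa, q̄ = 0.00305 kg/kg → 0.00305 × 30500 / 9.8 = 9.49 mm
Layer 710–610 hPa: Δp = 100 hPa = 10000 Pa, q̄ = 0.00105 kg/kg → 0.00105 × 10000 / 9.8 = 1.07 mm
Layer 610–520 hPa: Δp = 90 hPa = 9000 Pa, q̄ = 0.00133 kg/kg → 0.00133 × 9000 / 9.8 = 1.22 mm
Layer 520–400 hPa: Δp = 120 hPa = 12000 Pa, q̄ = 0.000663 kg/kg → 0.000663 × 12000 / 9.8 = 0.81 mm
PW = 9.49 + 1.07 + 1.22 + 0.81 = 12.59 ≈ 12.6 mm.
Precipitation = ε × PW = 0.37 × 12.6 = 4.7 mm.

PW ≈ 12.6 mm; precipitation ≈ 4.7 mm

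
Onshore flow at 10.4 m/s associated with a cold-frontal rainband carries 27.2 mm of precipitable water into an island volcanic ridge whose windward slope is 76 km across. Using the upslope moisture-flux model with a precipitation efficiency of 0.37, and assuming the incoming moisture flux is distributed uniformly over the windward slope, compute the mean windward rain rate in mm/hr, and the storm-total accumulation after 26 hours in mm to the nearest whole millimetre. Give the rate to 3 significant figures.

Incoming column moisture flux per unit ridge length: F = V × PW = 10.4 × 27.2 = 282.88 mm·m/s.
Spread over the 76 km slope with efficiency ε = 0.37: R = ε·F/W = 0.37 × 282.88 / 76000 m = 1.377e-03 mm/s.
R = 1.377e-03 × 3600 = 4.96 mm/hr.
Over 26 h: total = 4.96 × 26 = 128.96 ≈ 129 mm.

R ≈ 4.96 mm/hr; total ≈ 129 mm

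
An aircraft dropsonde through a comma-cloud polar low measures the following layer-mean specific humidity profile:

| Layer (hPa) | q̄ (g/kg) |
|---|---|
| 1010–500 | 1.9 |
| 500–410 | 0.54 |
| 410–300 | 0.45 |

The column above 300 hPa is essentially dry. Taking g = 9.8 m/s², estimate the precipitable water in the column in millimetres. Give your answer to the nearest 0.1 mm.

PW ≈ 10.9 mm

Precipitable water is the column-integrated vapour mass per unit area: PW = (1/g) Σ q̄ Δp, with q in kg/kg and Δp in Pa (1 kg/m² of water = 1 mm).
Layer 1010–500 hPa: Δp = 510 hPa = 51000 Pa, q̄ = 0.0019 kg/kg → 0.0019 × 51000 / 9.8 = 9.89 mm
Layer 500–410 hPa: Δp = 90 hPa = 9000 Pa, q̄ = 0.00054 kg/kg → 0.00054 × 9000 / 9.8 = 0.50 mm
Layer 410–300 hPa: Δp = 110 hPa = 11000 Pa, q̄ = 0.00045 kg/kg → 0.00045 × 11000 / 9.8 = 0.51 mm
PW = 9.89 + 0.50 + 0.51 = 10.90 ≈ 10.9 mm.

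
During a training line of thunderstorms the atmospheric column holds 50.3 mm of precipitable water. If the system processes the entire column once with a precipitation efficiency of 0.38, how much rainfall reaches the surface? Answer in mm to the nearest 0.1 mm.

Rainfall = ε × PW = 0.38 × 50.3 = 19.1 mm.

rainfall ≈ 19.1 mm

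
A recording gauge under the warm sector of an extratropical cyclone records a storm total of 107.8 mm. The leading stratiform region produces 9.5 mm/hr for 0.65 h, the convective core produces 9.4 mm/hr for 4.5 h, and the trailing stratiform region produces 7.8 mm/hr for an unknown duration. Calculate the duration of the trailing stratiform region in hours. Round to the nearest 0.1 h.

Known phases: 9.5 × 0.65 + 9.4 × 4.5 = 6.175 + 42.3 = 48.475 mm.
Remaining depth = 107.8 − 48.475 = 59.325 mm.
Duration = 59.325 / 7.8 = 7.6 h.

duration ≈ 7.6 h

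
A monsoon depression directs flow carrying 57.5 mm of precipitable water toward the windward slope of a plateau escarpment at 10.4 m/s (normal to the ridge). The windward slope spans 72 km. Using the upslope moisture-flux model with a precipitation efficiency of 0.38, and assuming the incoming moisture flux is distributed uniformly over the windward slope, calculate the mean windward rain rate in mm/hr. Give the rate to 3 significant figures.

Incoming column moisture flux per unit ridge length: F = V × PW = 10.4 × 57.5 = 598 mm·m/s.
Spread over the 72 km slope with efficiency ε = 0.38: R = ε·F/W = 0.38 × 598 / 72000 m = 3.156e-03 mm/s.
R = 3.156e-03 × 3600 = 11.4 mm/hr.

R ≈ 11.4 mm/hr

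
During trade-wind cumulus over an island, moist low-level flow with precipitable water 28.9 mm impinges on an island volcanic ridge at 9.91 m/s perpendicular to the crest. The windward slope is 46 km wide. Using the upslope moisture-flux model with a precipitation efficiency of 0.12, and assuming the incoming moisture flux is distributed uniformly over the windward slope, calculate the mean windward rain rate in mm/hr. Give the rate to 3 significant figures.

Incoming column moisture flux per unit ridge length: F = V × PW = 9.91 × 28.9 = 286.399 mm·m/s.
Spread over the 46 km slope with efficiency ε = 0.12: R = ε·F/W = 0.12 × 286.399 / 46000 m = 7.471e-04 mm/s.
R = 7.471e-04 × 3600 = 2.69 mm/hr.

R ≈ 2.69 mm/hr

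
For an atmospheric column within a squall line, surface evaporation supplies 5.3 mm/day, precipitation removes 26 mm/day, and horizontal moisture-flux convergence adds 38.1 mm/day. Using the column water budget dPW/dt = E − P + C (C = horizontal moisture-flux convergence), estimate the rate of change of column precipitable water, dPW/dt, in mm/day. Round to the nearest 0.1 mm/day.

dPW/dt = E − P + C = 5.3 − 26 + (38.1) = 17.4 mm/day.

dPW/dt ≈ 17.4 mm/day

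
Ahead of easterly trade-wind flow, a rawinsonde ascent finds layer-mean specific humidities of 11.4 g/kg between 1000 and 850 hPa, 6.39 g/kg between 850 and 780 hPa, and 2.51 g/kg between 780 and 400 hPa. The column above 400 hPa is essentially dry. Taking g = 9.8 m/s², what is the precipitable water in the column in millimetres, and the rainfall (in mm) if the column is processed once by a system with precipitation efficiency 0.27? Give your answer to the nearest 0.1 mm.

Precipitable water is the column-integrated vapour mass per unit area: PW = (1/g) Σ q̄ Δp, with q in kg/kg and Δp in Pa (1 kg/m² of water = 1 mm).
Layer 1000–850 hPa: Δp = 150 hPa = 15000 Pa, q̄ = 0.0114 kg/kg → 0.0114 × 15000 / 9.8 = 17.45 mm
Layer 850–780 hPa: Δp = 70 hPa = 7000 Pa, q̄ = 0.00639 kg/kg → 0.00639 × 7000 / 9.8 = 4.56 mm
Layer 780–400 hPa: Δp = 380 hPa = 38000 Pa, q̄ = 0.00251 kg/kg → 0.00251 × 38000 / 9.8 = 9.73 mm
PW = 17.45 + 4.56 + 9.73 = 31.74 ≈ 31.7 mm.
Rainfall = ε × PW = 0.27 × 31.7 = 8.6 mm.

PW ≈ 31.7 mm; rainfall ≈ 8.6 mm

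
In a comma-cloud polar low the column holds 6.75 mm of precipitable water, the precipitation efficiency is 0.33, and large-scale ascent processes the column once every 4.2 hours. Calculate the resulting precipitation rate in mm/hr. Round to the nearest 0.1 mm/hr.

Each overturning extracts ε × PW = 0.33 × 6.75 = 2.2275 mm.
Rate = ε·PW / τ = 2.2275 / 4.2 h = 0.5 mm/hr.

R ≈ 0.5 mm/hr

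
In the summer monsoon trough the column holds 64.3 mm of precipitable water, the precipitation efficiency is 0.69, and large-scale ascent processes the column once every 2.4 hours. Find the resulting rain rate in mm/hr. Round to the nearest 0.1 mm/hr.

R ≈ 18.5 mm/hr

Each overturning extracts ε × PW = 0.69 × 64.3 = 44.367 mm.
Rate = ε·PW / τ = 44.367 / 2.4 h = 18.5 mm/hr.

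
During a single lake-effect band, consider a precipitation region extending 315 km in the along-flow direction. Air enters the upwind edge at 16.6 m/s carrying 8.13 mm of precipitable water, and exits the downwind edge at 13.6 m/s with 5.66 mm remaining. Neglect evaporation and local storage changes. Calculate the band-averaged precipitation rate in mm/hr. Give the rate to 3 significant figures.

Column moisture flux per unit crosswind length is F = V × PW.
Inflow: F_in = 16.6 × 8.13 = 134.958 mm·m/s
Outflow: F_out = 13.6 × 5.66 = 76.976 mm·m/s
Steady-state rate R = (F_in − F_out)/L = (134.958 − 76.976) / 315000 m = 1.841e-04 mm/s.
R = 1.841e-04 × 3600 = 0.663 mm/hr.

R ≈ 0.663 mm/hr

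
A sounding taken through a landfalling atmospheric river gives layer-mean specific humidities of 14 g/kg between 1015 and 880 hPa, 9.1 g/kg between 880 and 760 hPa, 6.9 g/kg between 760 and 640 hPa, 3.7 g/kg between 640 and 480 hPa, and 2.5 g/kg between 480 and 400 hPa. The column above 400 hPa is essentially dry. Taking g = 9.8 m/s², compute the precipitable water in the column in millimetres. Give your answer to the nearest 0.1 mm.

Precipitable water is the column-integrated vapour mass per unit area: PW = (1/g) Σ q̄ Δp, with q in kg/kg and Δp in Pa (1 kg/m² of water = 1 mm).
Layer 1015–880 hPa: Δp = 135 hPa = 13500 Pa, q̄ = 0.014 kg/kg → 0.014 × 13500 / 9.8 = 19.29 mm
Layer 880–760 hPa: Δp = 120 hPa = 12000 Pa, q̄ = 0.0091 kg/kg → 0.0091 × 12000 / 9.8 = 11.14 mm
Layer 760–640 hPa: Δp = 120 hPa = 12000 Pa, q̄ = 0.0069 kg/kg → 0.0069 × 12000 / 9.8 = 8.45 mm
Layer 640–480 hPa: Δp = 160 hPa = 16000 Pa, q̄ = 0.0037 kg/kg → 0.0037 × 16000 / 9.8 = 6.04 mm
Layer 480–400 hPa: Δp = 80 hPa = 8000 Pa, q̄ = 0.0025 kg/kg → 0.0025 × 8000 / 9.8 = 2.04 mm
PW = 19.29 + 11.14 + 8.45 + 6.04 + 2.04 = 46.96 ≈ 47.0 mm.

PW ≈ 47.0 mm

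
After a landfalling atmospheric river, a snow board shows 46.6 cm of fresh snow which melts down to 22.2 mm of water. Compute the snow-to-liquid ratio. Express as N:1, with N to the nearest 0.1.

Ratio = snow depth / SWE = 466 mm / 22.2 mm = 21.0, i.e. 21.0:1.

ratio ≈ 21.0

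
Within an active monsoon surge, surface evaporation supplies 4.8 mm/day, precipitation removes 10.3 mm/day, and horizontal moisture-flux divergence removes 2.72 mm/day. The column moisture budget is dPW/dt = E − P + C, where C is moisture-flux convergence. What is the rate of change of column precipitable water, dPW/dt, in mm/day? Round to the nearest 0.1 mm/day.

dPW/dt = E − P + C = 4.8 − 10.3 + (-2.72) = -8.2 mm/day.

dPW/dt ≈ -8.2 mm/day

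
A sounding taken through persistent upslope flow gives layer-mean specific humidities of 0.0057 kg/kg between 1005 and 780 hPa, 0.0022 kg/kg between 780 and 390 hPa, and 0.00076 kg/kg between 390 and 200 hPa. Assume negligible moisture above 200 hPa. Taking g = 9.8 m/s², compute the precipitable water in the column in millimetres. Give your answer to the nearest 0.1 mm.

Precipitable water is the column-integrated vapour mass per unit area: PW = (1/g) Σ q̄ Δp, with q in kg/kg and Δp in Pa (1 kg/m² of water = 1 mm).
Layer 1005–780 hPa: Δp = 225 hPa = 22500 Pa, q̄ = 0.0057 kg/kg → 0.0057 × 22500 / 9.8 = 13.09 mm
Layer 780–390 hPa: Δp = 390 hPa = 39000 Pa, q̄ = 0.0022 kg/kg → 0.0022 × 39000 / 9.8 = 8.76 mm
Layer 390–200 hPa: Δp = 190 hPa = 19000 Pa, q̄ = 0.00076 kg/kg → 0.00076 × 19000 / 9.8 = 1.47 mm
PW = 13.09 + 8.76 + 1.47 = 23.32 ≈ 23.3 mm.

PW ≈ 23.3 mm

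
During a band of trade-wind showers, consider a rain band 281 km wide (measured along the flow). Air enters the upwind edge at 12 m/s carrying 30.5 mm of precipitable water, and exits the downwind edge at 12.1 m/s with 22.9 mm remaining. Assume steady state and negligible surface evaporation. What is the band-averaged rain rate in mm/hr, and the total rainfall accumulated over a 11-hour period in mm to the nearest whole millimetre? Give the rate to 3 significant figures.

R ≈ 1.14 mm/hr; total ≈ 13 mm

Column moisture flux per unit crosswind length is F = V × PW.
Inflow: F_in = 12 × 30.5 = 366 mm·m/s
Outflow: F_out = 12.1 × 22.9 = 277.09 mm·m/s
Steady-state rate R = (F_in − F_out)/L = (366 − 277.09) / 281000 m = 3.164e-04 mm/s.
R = 3.164e-04 × 3600 = 1.14 mm/hr.
Over 11 h: total = 1.14 × 11 = 12.54 ≈ 13 mm.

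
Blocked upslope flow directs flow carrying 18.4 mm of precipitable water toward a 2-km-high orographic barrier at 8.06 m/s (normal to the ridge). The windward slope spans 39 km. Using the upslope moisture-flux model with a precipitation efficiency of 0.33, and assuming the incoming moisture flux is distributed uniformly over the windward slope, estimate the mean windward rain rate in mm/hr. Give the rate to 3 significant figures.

R ≈ 4.52 mm/hr

Incoming column moisture flux per unit ridge length: F = V × PW = 8.06 × 18.4 = 148.304 mm·m/s.
Spread over the 39 km slope with efficiency ε = 0.33: R = ε·F/W = 0.33 × 148.304 / 39000 m = 1.255e-03 mm/s.
R = 1.255e-03 × 3600 = 4.52 mm/hr.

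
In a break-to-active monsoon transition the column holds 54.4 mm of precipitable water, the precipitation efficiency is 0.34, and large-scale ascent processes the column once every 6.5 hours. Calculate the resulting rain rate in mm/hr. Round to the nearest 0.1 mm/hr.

Each overturning extracts ε × PW = 0.34 × 54.4 = 18.496 mm.
Rate = ε·PW / τ = 18.496 / 6.5 h = 2.8 mm/hr.

R ≈ 2.8 mm/hr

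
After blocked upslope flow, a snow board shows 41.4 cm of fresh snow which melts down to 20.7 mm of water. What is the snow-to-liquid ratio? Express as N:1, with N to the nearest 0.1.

Ratio = snow depth / SWE = 414 mm / 20.7 mm = 20.0, i.e. 20.0:1.

ratio ≈ 20.0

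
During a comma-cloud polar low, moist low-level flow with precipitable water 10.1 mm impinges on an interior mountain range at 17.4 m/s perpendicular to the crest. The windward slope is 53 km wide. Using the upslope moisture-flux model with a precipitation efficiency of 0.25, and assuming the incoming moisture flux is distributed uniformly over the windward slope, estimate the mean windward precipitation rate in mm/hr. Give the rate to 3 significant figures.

R ≈ 2.98 mm/hr

Incoming column moisture flux per unit ridge length: F = V × PW = 17.4 × 10.1 = 175.74 mm·m/s.
Spread over the 53 km slope with efficiency ε = 0.25: R = ε·F/W = 0.25 × 175.74 / 53000 m = 8.290e-04 mm/s.
R = 8.290e-04 × 3600 = 2.98 mm/hr.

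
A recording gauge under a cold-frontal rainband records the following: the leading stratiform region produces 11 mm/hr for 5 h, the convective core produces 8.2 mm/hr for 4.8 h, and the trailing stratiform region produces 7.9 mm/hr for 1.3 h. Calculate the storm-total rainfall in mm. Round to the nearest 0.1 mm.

Total = Σ Rᵢ Δtᵢ = 11 × 5 + 8.2 × 4.8 + 7.9 × 1.3
      = 55 + 39.36 + 10.27 = 104.6 mm.

total ≈ 104.6 mm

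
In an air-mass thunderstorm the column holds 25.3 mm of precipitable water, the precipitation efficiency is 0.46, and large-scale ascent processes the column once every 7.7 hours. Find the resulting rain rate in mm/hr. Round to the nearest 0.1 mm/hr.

Each overturning extracts ε × PW = 0.46 × 25.3 = 11.638 mm.
Rate = ε·PW / τ = 11.638 / 7.7 h = 1.5 mm/hr.

R ≈ 1.5 mm/hr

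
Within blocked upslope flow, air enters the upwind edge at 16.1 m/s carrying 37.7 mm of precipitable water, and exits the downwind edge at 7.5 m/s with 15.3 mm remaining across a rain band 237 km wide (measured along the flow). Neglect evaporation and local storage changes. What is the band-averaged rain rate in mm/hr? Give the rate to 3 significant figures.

R ≈ 7.48 mm/hr

Column moisture flux per unit crosswind length is F = V × PW.
Inflow: F_in = 16.1 × 37.7 = 606.97 mm·m/s
Outflow: F_out = 7.5 × 15.3 = 114.75 mm·m/s
Steady-state rate R = (F_in − F_out)/L = (606.97 − 114.75) / 237000 m = 2.077e-03 mm/s.
R = 2.077e-03 × 3600 = 7.48 mm/hr.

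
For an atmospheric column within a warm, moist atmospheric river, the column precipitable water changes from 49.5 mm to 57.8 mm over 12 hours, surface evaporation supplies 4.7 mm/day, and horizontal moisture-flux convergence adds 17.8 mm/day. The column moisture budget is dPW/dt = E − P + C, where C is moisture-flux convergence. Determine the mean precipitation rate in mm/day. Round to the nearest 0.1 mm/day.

P ≈ 5.9 mm/day

dPW/dt = (57.8 − 49.5) mm / (12/24 day) = +16.600 mm/day.
P = E + C − dPW/dt = 4.7 + (17.8) − (+16.600) = 5.9 mm/day.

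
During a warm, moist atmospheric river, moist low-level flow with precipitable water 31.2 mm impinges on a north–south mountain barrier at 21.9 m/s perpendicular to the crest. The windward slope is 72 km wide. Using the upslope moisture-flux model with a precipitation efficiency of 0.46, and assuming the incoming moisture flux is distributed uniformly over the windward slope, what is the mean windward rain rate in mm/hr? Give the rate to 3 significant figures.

Incoming column moisture flux per unit ridge length: F = V × PW = 21.9 × 31.2 = 683.28 mm·m/s.
Spread over the 72 km slope with efficiency ε = 0.46: R = ε·F/W = 0.46 × 683.28 / 72000 m = 4.365e-03 mm/s.
R = 4.365e-03 × 3600 = 15.7 mm/hr.

R ≈ 15.7 mm/hr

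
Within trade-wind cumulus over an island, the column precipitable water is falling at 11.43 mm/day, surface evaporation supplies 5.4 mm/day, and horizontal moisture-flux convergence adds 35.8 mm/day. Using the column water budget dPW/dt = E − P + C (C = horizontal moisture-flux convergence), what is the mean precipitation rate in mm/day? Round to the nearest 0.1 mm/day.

dPW/dt = -11.43 mm/day.
P = E + C − dPW/dt = 5.4 + (35.8) − (-11.43) = 52.6 mm/day.

P ≈ 52.6 mm/day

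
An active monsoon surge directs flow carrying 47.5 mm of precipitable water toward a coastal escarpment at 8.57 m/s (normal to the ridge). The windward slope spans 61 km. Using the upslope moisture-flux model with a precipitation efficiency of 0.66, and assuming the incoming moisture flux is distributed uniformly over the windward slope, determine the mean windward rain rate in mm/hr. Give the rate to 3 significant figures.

Incoming column moisture flux per unit ridge length: F = V × PW = 8.57 × 47.5 = 407.075 mm·m/s.
Spread over the 61 km slope with efficiency ε = 0.66: R = ε·F/W = 0.66 × 407.075 / 61000 m = 4.404e-03 mm/s.
R = 4.404e-03 × 3600 = 15.9 mm/hr.

R ≈ 15.9 mm/hr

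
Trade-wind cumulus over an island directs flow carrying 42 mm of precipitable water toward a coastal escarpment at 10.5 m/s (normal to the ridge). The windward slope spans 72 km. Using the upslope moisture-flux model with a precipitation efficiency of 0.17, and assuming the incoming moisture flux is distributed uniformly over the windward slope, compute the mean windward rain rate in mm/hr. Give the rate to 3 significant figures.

Incoming column moisture flux per unit ridge length: F = V × PW = 10.5 × 42 = 441 mm·m/s.
Spread over the 72 km slope with efficiency ε = 0.17: R = ε·F/W = 0.17 × 441 / 72000 m = 1.041e-03 mm/s.
R = 1.041e-03 × 3600 = 3.75 mm/hr.

R ≈ 3.75 mm/hr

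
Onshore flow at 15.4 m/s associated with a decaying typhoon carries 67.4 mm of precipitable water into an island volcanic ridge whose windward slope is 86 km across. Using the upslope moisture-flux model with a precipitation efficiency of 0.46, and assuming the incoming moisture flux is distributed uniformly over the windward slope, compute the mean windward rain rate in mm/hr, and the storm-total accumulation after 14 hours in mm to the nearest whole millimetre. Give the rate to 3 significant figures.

Incoming column moisture flux per unit ridge length: F = V × PW = 15.4 × 67.4 = 1037.96 mm·m/s.
Spread over the 86 km slope with efficiency ε = 0.46: R = ε·F/W = 0.46 × 1037.96 / 86000 m = 5.552e-03 mm/s.
R = 5.552e-03 × 3600 = 20.0 mm/hr.
Over 14 h: total = 20.0 × 14 = 280 mm.

R ≈ 20.0 mm/hr; total ≈ 280 mm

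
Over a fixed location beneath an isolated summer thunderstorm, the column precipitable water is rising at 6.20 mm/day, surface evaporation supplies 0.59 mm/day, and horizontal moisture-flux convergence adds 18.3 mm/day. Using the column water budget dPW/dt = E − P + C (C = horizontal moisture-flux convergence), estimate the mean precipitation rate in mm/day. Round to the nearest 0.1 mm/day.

P ≈ 12.7 mm/day

dPW/dt = +6.20 mm/day.
P = E + C − dPW/dt = 0.59 + (18.3) − (+6.20) = 12.7 mm/day.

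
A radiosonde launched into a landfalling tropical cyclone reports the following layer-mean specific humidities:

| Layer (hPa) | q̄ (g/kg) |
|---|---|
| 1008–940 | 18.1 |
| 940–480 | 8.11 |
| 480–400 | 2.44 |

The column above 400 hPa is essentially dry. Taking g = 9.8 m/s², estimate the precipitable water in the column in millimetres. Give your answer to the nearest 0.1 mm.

Precipitable water is the column-integrated vapour mass per unit area: PW = (1/g) Σ q̄ Δp, with q in kg/kg and Δp in Pa (1 kg/m² of water = 1 mm).
Layer 1008–940 hPa: Δp = 68 hPa = 6800 Pa, q̄ = 0.0181 kg/kg → 0.0181 × 6800 / 9.8 = 12.56 mm
Layer 940–480 hPa: Δp = 460 hPa = 46000 Pa, q̄ = 0.00811 kg/kg → 0.00811 × 46000 / 9.8 = 38.07 mm
Layer 480–400 hPa: Δp = 80 hPa = 8000 Pa, q̄ = 0.00244 kg/kg → 0.00244 × 8000 / 9.8 = 1.99 mm
PW = 12.56 + 38.07 + 1.99 = 52.62 ≈ 52.6 mm.

PW ≈ 52.6 mm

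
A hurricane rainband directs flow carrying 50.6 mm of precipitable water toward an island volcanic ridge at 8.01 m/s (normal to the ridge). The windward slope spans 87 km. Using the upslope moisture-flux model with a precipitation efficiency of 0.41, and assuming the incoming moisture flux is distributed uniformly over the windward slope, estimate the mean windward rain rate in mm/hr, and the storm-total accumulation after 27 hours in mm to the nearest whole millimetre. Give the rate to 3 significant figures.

Incoming column moisture flux per unit ridge length: F = V × PW = 8.01 × 50.6 = 405.306 mm·m/s.
Spread over the 87 km slope with efficiency ε = 0.41: R = ε·F/W = 0.41 × 405.306 / 87000 m = 1.910e-03 mm/s.
R = 1.910e-03 × 3600 = 6.88 mm/hr.
Over 27 h: total = 6.88 × 27 = 185.76 ≈ 186 mm.

R ≈ 6.88 mm/hr; total ≈ 186 mm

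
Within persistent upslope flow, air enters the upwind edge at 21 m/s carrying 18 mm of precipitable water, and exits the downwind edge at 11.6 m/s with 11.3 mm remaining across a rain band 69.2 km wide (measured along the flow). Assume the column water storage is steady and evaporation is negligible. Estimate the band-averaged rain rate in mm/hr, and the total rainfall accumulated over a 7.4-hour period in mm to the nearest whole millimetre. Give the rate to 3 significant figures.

Column moisture flux per unit crosswind length is F = V × PW.
Inflow: F_in = 21 × 18 = 378 mm·m/s
Outflow: F_out = 11.6 × 11.3 = 131.08 mm·m/s
Steady-state rate R = (F_in − F_out)/L = (378 − 131.08) / 69200 m = 3.568e-03 mm/s.
R = 3.568e-03 × 3600 = 12.8 mm/hr.
Over 7.4 h: total = 12.8 × 7.4 = 94.72 ≈ 95 mm.

R ≈ 12.8 mm/hr; total ≈ 95 mm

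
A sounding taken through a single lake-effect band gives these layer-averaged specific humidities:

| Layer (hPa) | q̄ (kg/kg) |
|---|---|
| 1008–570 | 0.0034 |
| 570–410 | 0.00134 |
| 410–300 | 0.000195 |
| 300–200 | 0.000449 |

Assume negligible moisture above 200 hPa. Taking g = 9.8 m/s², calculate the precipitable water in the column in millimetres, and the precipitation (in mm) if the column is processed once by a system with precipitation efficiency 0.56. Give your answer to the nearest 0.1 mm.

PW ≈ 18.1 mm; precipitation ≈ 10.1 mm

Precipitable water is the column-integrated vapour mass per unit area: PW = (1/g) Σ q̄ Δp, with q in kg/kg and Δp in Pa (1 kg/m² of water = 1 mm).
Layer 1008–570 hPa: Δp = 438 hPa = 43800 Pa, q̄ = 0.0034 kg/kg → 0.0034 × 43800 / 9.8 = 15.20 mm
Layer 570–410 hPa: Δp = 160 hPa = 16000 Pa, q̄ = 0.00134 kg/kg → 0.00134 × 16000 / 9.8 = 2.19 mm
Layer 410–300 hPa: Δp = 110 hPa = 11000 Pa, q̄ = 0.000195 kg/kg → 0.000195 × 11000 / 9.8 = 0.22 mm
Layer 300–200 hPa: Δp = 100 hPa = 10000 Pa, q̄ = 0.000449 kg/kg → 0.000449 × 10000 / 9.8 = 0.46 mm
PW = 15.20 + 2.19 + 0.22 + 0.46 = 18.07 ≈ 18.1 mm.
Precipitation = ε × PW = 0.56 × 18.1 = 10.1 mm.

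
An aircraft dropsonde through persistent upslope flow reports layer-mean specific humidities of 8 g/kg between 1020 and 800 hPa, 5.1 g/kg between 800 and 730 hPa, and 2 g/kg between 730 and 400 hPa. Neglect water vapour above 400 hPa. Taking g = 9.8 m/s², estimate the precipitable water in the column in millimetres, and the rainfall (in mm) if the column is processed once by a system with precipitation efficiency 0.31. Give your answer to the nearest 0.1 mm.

PW ≈ 28.3 mm; rainfall ≈ 8.8 mm

Precipitable water is the column-integrated vapour mass per unit area: PW = (1/g) Σ q̄ Δp, with q in kg/kg and Δp in Pa (1 kg/m² of water = 1 mm).
Layer 1020–800 hPa: Δp = 220 hPa = 22000 Pa, q̄ = 0.008 kg/kg → 0.008 × 22000 / 9.8 = 17.96 mm
Layer 800–730 hPa: Δp = 70 hPa = 7000 Pa, q̄ = 0.0051 kg/kg → 0.0051 × 7000 / 9.8 = 3.64 mm
Layer 730–400 hPa: Δp = 330 hPa = 33000 Pa, q̄ = 0.002 kg/kg → 0.002 × 33000 / 9.8 = 6.73 mm
PW = 17.96 + 3.64 + 6.73 = 28.33 ≈ 28.3 mm.
Rainfall = ε × PW = 0.31 × 28.3 = 8.8 mm.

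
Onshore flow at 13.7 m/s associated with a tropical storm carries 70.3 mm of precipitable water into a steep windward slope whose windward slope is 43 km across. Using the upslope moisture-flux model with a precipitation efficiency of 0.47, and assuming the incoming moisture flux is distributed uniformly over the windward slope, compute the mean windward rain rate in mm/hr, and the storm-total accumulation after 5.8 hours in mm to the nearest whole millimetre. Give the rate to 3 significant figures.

Incoming column moisture flux per unit ridge length: F = V × PW = 13.7 × 70.3 = 963.11 mm·m/s.
Spread over the 43 km slope with efficiency ε = 0.47: R = ε·F/W = 0.47 × 963.11 / 43000 m = 1.053e-02 mm/s.
R = 1.053e-02 × 3600 = 37.9 mm/hr.
Over 5.8 h: total = 37.9 × 5.8 = 219.82 ≈ 220 mm.

R ≈ 37.9 mm/hr; total ≈ 220 mm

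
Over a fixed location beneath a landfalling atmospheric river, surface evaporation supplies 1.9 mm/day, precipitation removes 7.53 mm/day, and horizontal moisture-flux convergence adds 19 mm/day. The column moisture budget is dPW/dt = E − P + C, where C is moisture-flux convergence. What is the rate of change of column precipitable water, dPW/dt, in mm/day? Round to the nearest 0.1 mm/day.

dPW/dt ≈ 13.4 mm/day

dPW/dt = E − P + C = 1.9 − 7.53 + (19) = 13.4 mm/day.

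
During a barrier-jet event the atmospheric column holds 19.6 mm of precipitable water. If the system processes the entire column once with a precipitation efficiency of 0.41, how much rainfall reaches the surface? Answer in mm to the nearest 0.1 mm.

Rainfall = ε × PW = 0.41 × 19.6 = 8.0 mm.

rainfall ≈ 8.0 mm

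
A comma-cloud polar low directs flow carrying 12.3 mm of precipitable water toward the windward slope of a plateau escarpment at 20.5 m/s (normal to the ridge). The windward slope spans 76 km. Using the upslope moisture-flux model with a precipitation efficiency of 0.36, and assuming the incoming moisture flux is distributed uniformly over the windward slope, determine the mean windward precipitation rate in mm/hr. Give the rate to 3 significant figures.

R ≈ 4.30 mm/hr

Incoming column moisture flux per unit ridge length: F = V × PW = 20.5 × 12.3 = 252.15 mm·m/s.
Spread over the 76 km slope with efficiency ε = 0.36: R = ε·F/W = 0.36 × 252.15 / 76000 m = 1.194e-03 mm/s.
R = 1.194e-03 × 3600 = 4.30 mm/hr.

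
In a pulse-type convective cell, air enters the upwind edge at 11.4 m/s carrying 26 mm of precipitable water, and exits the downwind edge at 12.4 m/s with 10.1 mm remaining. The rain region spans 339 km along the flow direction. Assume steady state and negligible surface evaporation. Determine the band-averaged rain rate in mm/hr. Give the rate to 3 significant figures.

R ≈ 1.82 mm/hr

Column moisture flux per unit crosswind length is F = V × PW.
Inflow: F_in = 11.4 × 26 = 296.4 mm·m/s
Outflow: F_out = 12.4 × 10.1 = 125.24 mm·m/s
Steady-state rate R = (F_in − F_out)/L = (296.4 − 125.24) / 339000 m = 5.049e-04 mm/s.
R = 5.049e-04 × 3600 = 1.82 mm/hr.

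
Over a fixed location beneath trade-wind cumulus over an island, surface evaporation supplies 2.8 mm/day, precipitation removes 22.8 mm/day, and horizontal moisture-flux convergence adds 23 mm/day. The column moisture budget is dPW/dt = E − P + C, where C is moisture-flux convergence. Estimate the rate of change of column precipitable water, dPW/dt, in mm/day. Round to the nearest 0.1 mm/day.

dPW/dt ≈ 3.0 mm/day

dPW/dt = E − P + C = 2.8 − 22.8 + (23) = 3.0 mm/day.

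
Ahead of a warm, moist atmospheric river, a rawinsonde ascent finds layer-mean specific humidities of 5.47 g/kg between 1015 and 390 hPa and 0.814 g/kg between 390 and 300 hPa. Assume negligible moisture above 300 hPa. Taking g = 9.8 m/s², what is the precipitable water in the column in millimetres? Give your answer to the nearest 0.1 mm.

Precipitable water is the column-integrated vapour mass per unit area: PW = (1/g) Σ q̄ Δp, with q in kg/kg and Δp in Pa (1 kg/m² of water = 1 mm).
Layer 1015–390 hPa: Δp = 625 hPa = 62500 Pa, q̄ = 0.00547 kg/kg → 0.00547 × 62500 / 9.8 = 34.89 mm
Layer 390–300 hPa: Δp = 90 hPa = 9000 Pa, q̄ = 0.000814 kg/kg → 0.000814 × 9000 / 9.8 = 0.75 mm
PW = 34.89 + 0.75 = 35.64 ≈ 35.6 mm.

PW ≈ 35.6 mm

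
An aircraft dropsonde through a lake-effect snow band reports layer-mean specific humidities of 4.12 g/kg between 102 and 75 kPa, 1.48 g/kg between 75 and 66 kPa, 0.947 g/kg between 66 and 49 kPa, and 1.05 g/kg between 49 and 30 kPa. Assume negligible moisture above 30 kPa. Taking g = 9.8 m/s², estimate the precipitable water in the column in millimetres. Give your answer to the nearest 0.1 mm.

PW ≈ 16.4 mm

Precipitable water is the column-integrated vapour mass per unit area: PW = (1/g) Σ q̄ Δp, with q in kg/kg and Δp in Pa (1 kg/m² of water = 1 mm).
Layer 102–75 kPa: Δp = 270 hPa = 27000 Pa, q̄ = 0.00412 kg/kg → 0.00412 × 27000 / 9.8 = 11.35 mm
Layer 75–66 kPa: Δp = 90 hPa = 9000 Pa, q̄ = 0.00148 kg/kg → 0.00148 × 9000 / 9.8 = 1.36 mm
Layer 66–49 kPa: Δp = 170 hPa = 17000 Pa, q̄ = 0.000947 kg/kg → 0.000947 × 17000 / 9.8 = 1.64 mm
Layer 49–30 kPa: Δp = 190 hPa = 19000 Pa, q̄ = 0.00105 kg/kg → 0.00105 × 19000 / 9.8 = 2.04 mm
PW = 11.35 + 1.36 + 1.64 + 2.04 = 16.39 ≈ 16.4 mm.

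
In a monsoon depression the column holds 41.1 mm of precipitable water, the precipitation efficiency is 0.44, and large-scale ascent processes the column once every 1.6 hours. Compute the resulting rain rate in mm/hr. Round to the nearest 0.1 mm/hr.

Each overturning extracts ε × PW = 0.44 × 41.1 = 18.084 mm.
Rate = ε·PW / τ = 18.084 / 1.6 h = 11.3 mm/hr.

R ≈ 11.3 mm/hr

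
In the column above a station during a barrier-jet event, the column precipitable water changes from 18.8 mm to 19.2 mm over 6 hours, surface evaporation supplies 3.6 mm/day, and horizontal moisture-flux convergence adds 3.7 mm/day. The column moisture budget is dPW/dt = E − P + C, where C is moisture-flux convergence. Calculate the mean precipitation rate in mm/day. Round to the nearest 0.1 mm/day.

dPW/dt = (19.2 − 18.8) mm / (6/24 day) = +1.600 mm/day.
P = E + C − dPW/dt = 3.6 + (3.7) − (+1.600) = 5.7 mm/day.

P ≈ 5.7 mm/day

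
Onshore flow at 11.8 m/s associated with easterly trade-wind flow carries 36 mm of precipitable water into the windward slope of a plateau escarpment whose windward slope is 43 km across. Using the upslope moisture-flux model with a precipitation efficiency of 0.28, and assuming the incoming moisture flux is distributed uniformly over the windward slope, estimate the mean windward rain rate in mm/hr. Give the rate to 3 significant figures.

Incoming column moisture flux per unit ridge length: F = V × PW = 11.8 × 36 = 424.8 mm·m/s.
Spread over the 43 km slope with efficiency ε = 0.28: R = ε·F/W = 0.28 × 424.8 / 43000 m = 2.766e-03 mm/s.
R = 2.766e-03 × 3600 = 9.96 mm/hr.

R ≈ 9.96 mm/hr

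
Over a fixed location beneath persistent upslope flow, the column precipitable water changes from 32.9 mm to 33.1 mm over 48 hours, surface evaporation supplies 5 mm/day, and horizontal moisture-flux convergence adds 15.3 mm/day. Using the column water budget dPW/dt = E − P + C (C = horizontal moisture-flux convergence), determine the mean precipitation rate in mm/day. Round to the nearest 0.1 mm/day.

dPW/dt = (33.1 − 32.9) mm / (48/24 day) = +0.100 mm/day.
P = E + C − dPW/dt = 5 + (15.3) − (+0.100) = 20.2 mm/day.

P ≈ 20.2 mm/day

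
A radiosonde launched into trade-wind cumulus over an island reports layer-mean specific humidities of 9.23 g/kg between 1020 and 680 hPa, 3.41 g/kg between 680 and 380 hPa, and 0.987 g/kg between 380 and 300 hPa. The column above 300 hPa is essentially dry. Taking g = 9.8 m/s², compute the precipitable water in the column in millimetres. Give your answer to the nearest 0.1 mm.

Precipitable water is the column-integrated vapour mass per unit area: PW = (1/g) Σ q̄ Δp, with q in kg/kg and Δp in Pa (1 kg/m² of water = 1 mm).
Layer 1020–680 hPa: Δp = 340 hPa = 34000 Pa, q̄ = 0.00923 kg/kg → 0.00923 × 34000 / 9.8 = 32.02 mm
Layer 680–380 hPa: Δp = 300 hPa = 30000 Pa, q̄ = 0.00341 kg/kg → 0.00341 × 30000 / 9.8 = 10.44 mm
Layer 380–300 hPa: Δp = 80 hPa = 8000 Pa, q̄ = 0.000987 kg/kg → 0.000987 × 8000 / 9.8 = 0.81 mm
PW = 32.02 + 10.44 + 0.81 = 43.27 ≈ 43.3 mm.

PW ≈ 43.3 mm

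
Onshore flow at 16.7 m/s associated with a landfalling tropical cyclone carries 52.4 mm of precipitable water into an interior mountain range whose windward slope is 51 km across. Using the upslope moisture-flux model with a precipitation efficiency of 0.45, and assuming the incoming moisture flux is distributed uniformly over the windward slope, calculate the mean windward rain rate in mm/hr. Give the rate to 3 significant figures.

Incoming column moisture flux per unit ridge length: F = V × PW = 16.7 × 52.4 = 875.08 mm·m/s.
Spread over the 51 km slope with efficiency ε = 0.45: R = ε·F/W = 0.45 × 875.08 / 51000 m = 7.721e-03 mm/s.
R = 7.721e-03 × 3600 = 27.8 mm/hr.

R ≈ 27.8 mm/hr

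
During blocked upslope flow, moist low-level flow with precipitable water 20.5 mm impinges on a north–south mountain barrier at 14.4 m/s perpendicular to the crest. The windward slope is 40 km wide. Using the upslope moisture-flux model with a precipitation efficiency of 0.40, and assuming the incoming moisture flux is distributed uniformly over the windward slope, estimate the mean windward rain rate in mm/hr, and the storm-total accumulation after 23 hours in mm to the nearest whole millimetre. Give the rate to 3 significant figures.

Incoming column moisture flux per unit ridge length: F = V × PW = 14.4 × 20.5 = 295.2 mm·m/s.
Spread over the 40 km slope with efficiency ε = 0.40: R = ε·F/W = 0.40 × 295.2 / 40000 m = 2.952e-03 mm/s.
R = 2.952e-03 × 3600 = 10.6 mm/hr.
Over 23 h: total = 10.6 × 23 = 243.8 ≈ 244 mm.

R ≈ 10.6 mm/hr; total ≈ 244 mm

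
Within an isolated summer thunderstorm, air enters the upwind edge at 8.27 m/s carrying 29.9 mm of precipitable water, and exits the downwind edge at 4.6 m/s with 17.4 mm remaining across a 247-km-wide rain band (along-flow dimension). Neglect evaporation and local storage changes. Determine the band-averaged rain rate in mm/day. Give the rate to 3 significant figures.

Column moisture flux per unit crosswind length is F = V × PW.
Inflow: F_in = 8.27 × 29.9 = 247.273 mm·m/s
Outflow: F_out = 4.6 × 17.4 = 80.04 mm·m/s
Steady-state rate R = (F_in − F_out)/L = (247.273 − 80.04) / 247000 m = 6.771e-04 mm/s.
R = 6.771e-04 × 3600 × 24 = 58.5 mm/day.

R ≈ 58.5 mm/day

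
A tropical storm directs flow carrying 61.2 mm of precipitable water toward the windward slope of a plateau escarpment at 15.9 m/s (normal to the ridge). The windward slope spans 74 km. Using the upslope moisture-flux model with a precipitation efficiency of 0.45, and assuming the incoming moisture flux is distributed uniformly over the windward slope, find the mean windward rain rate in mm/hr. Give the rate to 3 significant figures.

Incoming column moisture flux per unit ridge length: F = V × PW = 15.9 × 61.2 = 973.08 mm·m/s.
Spread over the 74 km slope with efficiency ε = 0.45: R = ε·F/W = 0.45 × 973.08 / 74000 m = 5.917e-03 mm/s.
R = 5.917e-03 × 3600 = 21.3 mm/hr.

R ≈ 21.3 mm/hr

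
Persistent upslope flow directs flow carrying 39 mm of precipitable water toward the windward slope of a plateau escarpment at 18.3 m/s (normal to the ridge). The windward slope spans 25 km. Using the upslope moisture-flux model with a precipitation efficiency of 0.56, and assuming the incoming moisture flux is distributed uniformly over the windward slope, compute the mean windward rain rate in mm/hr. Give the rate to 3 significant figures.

Incoming column moisture flux per unit ridge length: F = V × PW = 18.3 × 39 = 713.7 mm·m/s.
Spread over the 25 km slope with efficiency ε = 0.56: R = ε·F/W = 0.56 × 713.7 / 25000 m = 1.599e-02 mm/s.
R = 1.599e-02 × 3600 = 57.6 mm/hr.

R ≈ 57.6 mm/hr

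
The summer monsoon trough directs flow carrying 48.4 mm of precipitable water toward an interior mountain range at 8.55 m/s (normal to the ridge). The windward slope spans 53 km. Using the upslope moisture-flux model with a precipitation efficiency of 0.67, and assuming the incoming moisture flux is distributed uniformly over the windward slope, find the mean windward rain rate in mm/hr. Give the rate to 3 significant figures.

R ≈ 18.8 mm/hr

Incoming column moisture flux per unit ridge length: F = V × PW = 8.55 × 48.4 = 413.82 mm·m/s.
Spread over the 53 km slope with efficiency ε = 0.67: R = ε·F/W = 0.67 × 413.82 / 53000 m = 5.231e-03 mm/s.
R = 5.231e-03 × 3600 = 18.8 mm/hr.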